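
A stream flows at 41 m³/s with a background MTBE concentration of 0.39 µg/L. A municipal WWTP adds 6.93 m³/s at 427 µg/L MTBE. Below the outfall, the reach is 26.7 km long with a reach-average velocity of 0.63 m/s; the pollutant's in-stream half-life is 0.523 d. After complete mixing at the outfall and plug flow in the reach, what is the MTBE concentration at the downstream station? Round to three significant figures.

32.4 µg/L

Mass balance: C = (41.00·0.3900 + 6.930·427.0) / 47.93 = 2975/47.93 = 62.07 µg/L.
Travel time t = 26.7·1000 / 0.63 = 42380 s = 11.77 h.
Half-life 0.523 d → k = ln 2 / 0.523 = 1.325 d⁻¹.
Decay over the reach: 62.07·exp(−kt) = 62.07·0.5220 = 32.40 µg/L.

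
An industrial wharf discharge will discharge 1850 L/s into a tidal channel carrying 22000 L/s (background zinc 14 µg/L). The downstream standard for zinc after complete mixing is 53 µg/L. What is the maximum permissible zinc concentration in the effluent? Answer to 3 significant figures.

At the limit, (Qr·Cr + Qe·Cₑ)/(Qr + Qe) = 53:
Cₑ = (23850·53 − 22000·14.00) / 1850 = 516.8 µg/L.

517 µg/L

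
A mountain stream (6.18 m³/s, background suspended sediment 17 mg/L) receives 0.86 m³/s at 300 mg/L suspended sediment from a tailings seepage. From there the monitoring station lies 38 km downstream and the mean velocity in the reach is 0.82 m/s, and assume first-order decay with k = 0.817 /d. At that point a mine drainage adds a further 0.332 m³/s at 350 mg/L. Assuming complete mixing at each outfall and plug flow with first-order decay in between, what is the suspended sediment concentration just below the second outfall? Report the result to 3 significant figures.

47.5 mg/L

Mass balance: C = (6.180·17.00 + 0.8600·300.0) / 7.040 = 363.1/7.040 = 51.57 mg/L; combined flow 7.040 m³/s.
Travel time t = 38·1000 / 0.82 = 46340 s = 12.87 h.
Decay over the reach: 51.57·exp(−kt) = 51.57·0.6452 = 33.27 mg/L.
Second outfall: C = (7.040·33.27 + 0.3320·350.0)/7.372 = 47.54 mg/L.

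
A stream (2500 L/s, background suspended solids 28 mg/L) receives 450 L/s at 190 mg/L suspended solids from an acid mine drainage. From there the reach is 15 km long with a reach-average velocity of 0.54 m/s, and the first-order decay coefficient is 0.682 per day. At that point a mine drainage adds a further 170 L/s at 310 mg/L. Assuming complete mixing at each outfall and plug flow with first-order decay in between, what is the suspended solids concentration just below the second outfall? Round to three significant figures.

Flow-weighted average: C = (2500·28.00 + 450.0·190.0) / 2950 = 155500/2950 = 52.71 mg/L; combined flow 2950 L/s.
Travel time t = 15·1000 / 0.54 = 27780 s = 7.716 h.
Applying C = C₀e^(−kt): 52.71 × 0.8031 = 42.33 mg/L.
Second outfall: C = (2950·42.33 + 170.0·310.0)/3120 = 56.92 mg/L.

56.9 mg/L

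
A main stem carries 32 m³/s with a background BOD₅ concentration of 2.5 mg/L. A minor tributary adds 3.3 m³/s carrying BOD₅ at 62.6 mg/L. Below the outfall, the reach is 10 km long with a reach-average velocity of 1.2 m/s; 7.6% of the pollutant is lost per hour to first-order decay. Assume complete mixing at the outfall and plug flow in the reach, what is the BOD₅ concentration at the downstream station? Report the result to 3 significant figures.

After mixing, C = (32.00·2.500 + 3.300·62.60) / 35.30 = 286.6/35.30 = 8.118 mg/L.
Travel time t = 10·1000 / 1.2 = 8333 s = 2.315 h.
7.6%/h lost → k = −ln(1 − 0.076) = 0.07904 h⁻¹.
After decay, C = 8.118 × e^(−kt) = 8.118 × 0.8328 = 6.761 mg/L.

6.76 mg/L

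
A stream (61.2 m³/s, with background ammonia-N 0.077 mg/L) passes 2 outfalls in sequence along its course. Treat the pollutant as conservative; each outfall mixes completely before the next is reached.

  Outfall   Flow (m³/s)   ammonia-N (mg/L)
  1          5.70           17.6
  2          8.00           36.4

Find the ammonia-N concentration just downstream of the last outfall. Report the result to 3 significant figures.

After outfall 1: Q = 61.20 + 5.700 = 66.90 m³/s; C = (61.20·0.07700 + 5.700·17.60)/66.90 = 1.570 mg/L.
After outfall 2: Q = 66.90 + 8.000 = 74.90 m³/s; C = (66.90·1.570 + 8.000·36.40)/74.90 = 5.290 mg/L.

5.29 mg/L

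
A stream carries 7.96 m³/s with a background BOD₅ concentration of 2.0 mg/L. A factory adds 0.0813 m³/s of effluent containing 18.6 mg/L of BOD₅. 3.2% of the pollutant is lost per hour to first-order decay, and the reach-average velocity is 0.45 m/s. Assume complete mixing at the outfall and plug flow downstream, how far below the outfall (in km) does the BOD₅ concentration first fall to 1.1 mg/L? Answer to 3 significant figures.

33.8 km

Mass balance: C = (7.960·2.000 + 0.08130·18.60) / 8.041 = 17.43/8.041 = 2.168 mg/L.
3.2%/h lost → k = −ln(1 − 0.032) = 0.03252 h⁻¹.
Set 2.168·exp(−k·t) = 1.1 → t = ln(2.168/1.1)/k = 75090 s = 20.86 h.
Distance = v·t = 0.45·75090 = 33790 m = 33.79 km.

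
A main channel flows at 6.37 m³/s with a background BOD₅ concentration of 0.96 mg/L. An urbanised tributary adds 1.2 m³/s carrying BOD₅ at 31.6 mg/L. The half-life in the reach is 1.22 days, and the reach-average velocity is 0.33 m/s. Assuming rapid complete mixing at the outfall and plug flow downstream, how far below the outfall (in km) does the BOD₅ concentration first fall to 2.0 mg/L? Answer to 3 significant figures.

After mixing, C = (6.370·0.9600 + 1.200·31.60) / 7.570 = 44.04/7.570 = 5.817 mg/L.
Half-life 1.22 d → k = ln 2 / 1.22 = 0.5682 d⁻¹.
Set 5.817·exp(−k·t) = 2.0 → t = ln(5.817/2.0)/k = 162400 s = 45.10 h.
Distance = v·t = 0.33·162400 = 53580 m = 53.58 km.

53.6 km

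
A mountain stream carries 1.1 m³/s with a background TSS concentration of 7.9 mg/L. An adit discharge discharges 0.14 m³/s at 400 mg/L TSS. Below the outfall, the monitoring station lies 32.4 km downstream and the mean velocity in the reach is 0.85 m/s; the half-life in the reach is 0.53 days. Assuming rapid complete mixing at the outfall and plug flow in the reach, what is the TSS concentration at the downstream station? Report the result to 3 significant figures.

29.3 mg/L

Mass balance: C = (1.100·7.900 + 0.1400·400.0) / 1.240 = 64.69/1.240 = 52.17 mg/L.
Travel time t = 32.4·1000 / 0.85 = 38120 s = 10.59 h.
Half-life 0.53 d → k = ln 2 / 0.53 = 1.308 d⁻¹.
Decay over the reach: 52.17·exp(−kt) = 52.17·0.5616 = 29.30 mg/L.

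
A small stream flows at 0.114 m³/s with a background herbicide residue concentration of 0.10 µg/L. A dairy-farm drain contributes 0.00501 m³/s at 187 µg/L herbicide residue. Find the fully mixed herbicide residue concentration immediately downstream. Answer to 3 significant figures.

7.97 µg/L

Flow-weighted average: C = (0.1140·0.1000 + 0.005010·187.0) / 0.1190 = 0.9483/0.1190 = 7.968 µg/L.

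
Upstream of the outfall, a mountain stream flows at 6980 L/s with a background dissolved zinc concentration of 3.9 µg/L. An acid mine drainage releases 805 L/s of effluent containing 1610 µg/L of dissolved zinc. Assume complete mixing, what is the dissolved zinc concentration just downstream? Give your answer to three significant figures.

170 µg/L

Mass balance: C = (6980·3.900 + 805.0·1610) / 7785 = 1323000/7785 = 170.0 µg/L.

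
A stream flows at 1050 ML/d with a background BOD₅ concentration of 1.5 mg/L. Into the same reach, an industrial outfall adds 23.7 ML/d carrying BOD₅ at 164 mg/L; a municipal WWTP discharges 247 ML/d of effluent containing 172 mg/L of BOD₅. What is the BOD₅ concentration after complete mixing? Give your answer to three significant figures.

Mixed concentration C = ΣQC/ΣQ = (1050·1.500 + 23.70·164.0 + 247.0·172.0) / 1321 = 47950/1321 = 36.30 mg/L.

36.3 mg/L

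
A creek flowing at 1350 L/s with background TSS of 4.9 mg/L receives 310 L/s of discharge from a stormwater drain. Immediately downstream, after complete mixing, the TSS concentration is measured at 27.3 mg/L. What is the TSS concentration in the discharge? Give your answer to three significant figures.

125 mg/L

Mass balance: 1350·4.900 + 310.0·Cₑ = 1660·27.30
→ Cₑ = (1660·27.30 − 1350·4.900) / 310.0 = 124.8 mg/L.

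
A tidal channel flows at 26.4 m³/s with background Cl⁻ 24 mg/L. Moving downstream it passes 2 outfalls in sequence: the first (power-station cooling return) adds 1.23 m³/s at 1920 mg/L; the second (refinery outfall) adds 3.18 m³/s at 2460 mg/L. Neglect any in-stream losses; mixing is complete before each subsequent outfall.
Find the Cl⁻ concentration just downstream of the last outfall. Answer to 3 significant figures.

Outfall 1: combined Q = 27.63 m³/s; C = (26.40·24.00 + 1.230·1920)/27.63 = 108.4 mg/L.
Outfall 2: combined Q = 30.81 m³/s; C = (27.63·108.4 + 3.180·2460)/30.81 = 351.1 mg/L.

351 mg/L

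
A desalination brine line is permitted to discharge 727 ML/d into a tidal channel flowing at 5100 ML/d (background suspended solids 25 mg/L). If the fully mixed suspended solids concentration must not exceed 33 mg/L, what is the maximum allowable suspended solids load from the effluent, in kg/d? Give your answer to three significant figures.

64800 kg/d

Mass balance at the limit: 5100·25.00 + 727.0·Cₑ = 5827·33 → Cₑ = 89.12 mg/L.
727.0 ML/d = 8.414 m³/s. Load = 8.414 m³/s × 89.12 g/m³ × 86 400 s/d = 64790 kg/d.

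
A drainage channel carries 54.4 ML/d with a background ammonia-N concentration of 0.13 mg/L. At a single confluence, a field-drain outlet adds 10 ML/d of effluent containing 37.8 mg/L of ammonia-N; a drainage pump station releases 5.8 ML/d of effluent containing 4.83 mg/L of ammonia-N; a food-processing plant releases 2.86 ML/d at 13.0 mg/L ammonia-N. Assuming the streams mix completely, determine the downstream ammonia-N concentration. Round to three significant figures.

6.16 mg/L

Mixed concentration C = ΣQC/ΣQ = (54.40·0.1300 + 10.00·37.80 + 5.800·4.830 + 2.860·13.00) / 73.06 = 450.3/73.06 = 6.163 mg/L.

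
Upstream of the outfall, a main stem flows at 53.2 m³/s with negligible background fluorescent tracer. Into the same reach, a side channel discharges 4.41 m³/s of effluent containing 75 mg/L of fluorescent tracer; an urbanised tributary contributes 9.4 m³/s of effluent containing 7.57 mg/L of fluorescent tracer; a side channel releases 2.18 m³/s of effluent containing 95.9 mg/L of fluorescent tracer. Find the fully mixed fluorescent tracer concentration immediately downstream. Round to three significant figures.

Conservation of mass: C = (53.20·0 + 4.410·75.00 + 9.400·7.570 + 2.180·95.90) / 69.19 = 611.0/69.19 = 8.830 mg/L.

8.83 mg/L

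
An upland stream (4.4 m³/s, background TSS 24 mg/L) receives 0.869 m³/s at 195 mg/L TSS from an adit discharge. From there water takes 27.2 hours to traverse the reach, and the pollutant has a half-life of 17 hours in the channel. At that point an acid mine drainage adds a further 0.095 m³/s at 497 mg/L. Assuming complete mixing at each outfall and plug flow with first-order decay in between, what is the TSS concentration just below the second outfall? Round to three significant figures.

25.7 mg/L

Mass balance: C = (4.400·24.00 + 0.8690·195.0) / 5.269 = 275.1/5.269 = 52.20 mg/L; combined flow 5.269 m³/s.
Half-life 17 h → k = ln 2 / 17 = 0.04077 h⁻¹ = 0.9786 d⁻¹.
After decay, C = 52.20 × e^(−kt) = 52.20 × 0.3299 = 17.22 mg/L.
At the second outfall, C = (5.269·17.22 + 0.09500·497.0) / (5.269 + 0.09500) = 25.72 mg/L.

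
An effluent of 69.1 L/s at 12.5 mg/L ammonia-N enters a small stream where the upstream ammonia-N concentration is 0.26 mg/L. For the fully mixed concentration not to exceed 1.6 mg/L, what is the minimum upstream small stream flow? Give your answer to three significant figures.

Set C_mix = 1.6: (Q·0.2600 + 69.10·12.50) / (Q + 69.10) = 1.6
→ Q = 69.10·(12.50 − 1.6)/(1.6 − 0.2600) = 562.1 L/s.

562 L/s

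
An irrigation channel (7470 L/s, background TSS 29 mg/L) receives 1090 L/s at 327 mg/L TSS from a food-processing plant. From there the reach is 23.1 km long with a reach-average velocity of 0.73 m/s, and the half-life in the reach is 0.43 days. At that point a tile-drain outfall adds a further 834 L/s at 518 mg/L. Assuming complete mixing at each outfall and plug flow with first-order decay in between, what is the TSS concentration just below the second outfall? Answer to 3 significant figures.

Conservation of mass: C = (7470·29.00 + 1090·327.0) / 8560 = 573100/8560 = 66.95 mg/L; combined flow 8560 L/s.
Travel time t = 23.1·1000 / 0.73 = 31640 s = 8.790 h.
Half-life 0.43 d → k = ln 2 / 0.43 = 1.612 d⁻¹.
First-order decay: C = 66.95·exp(−k·t) = 66.95·0.5541 = 37.10 mg/L.
Second outfall: C = (8560·37.10 + 834.0·518.0)/9394 = 79.79 mg/L.

79.8 mg/L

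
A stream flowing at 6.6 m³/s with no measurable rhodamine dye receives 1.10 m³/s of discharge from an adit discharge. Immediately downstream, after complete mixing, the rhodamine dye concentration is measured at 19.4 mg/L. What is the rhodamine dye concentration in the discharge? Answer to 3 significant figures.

136 mg/L

Mass balance: 6.600·0 + 1.100·Cₑ = 7.700·19.40
→ Cₑ = (7.700·19.40 − 6.600·0) / 1.100 = 135.8 mg/L.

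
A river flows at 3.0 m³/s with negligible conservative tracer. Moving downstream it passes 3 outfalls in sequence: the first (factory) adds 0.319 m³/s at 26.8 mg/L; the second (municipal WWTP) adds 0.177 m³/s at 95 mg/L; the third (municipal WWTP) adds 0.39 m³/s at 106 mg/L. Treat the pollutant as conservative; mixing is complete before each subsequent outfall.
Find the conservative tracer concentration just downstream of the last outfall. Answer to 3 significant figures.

Below outfall 1: Q → 3.319 m³/s, C = (3.000·0 + 0.3190·26.80)/3.319 = 2.576 mg/L.
Below outfall 2: Q → 3.496 m³/s, C = (3.319·2.576 + 0.1770·95.00)/3.496 = 7.255 mg/L.
Below outfall 3: Q → 3.886 m³/s, C = (3.496·7.255 + 0.3900·106.0)/3.886 = 17.17 mg/L.

17.2 mg/L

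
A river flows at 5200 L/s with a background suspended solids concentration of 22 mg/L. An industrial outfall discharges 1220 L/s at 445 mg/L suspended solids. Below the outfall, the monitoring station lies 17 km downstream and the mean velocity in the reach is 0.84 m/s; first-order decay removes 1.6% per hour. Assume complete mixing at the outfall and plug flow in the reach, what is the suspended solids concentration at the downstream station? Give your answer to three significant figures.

93.5 mg/L

Conservation of mass: C = (5200·22.00 + 1220·445.0) / 6420 = 657300/6420 = 102.4 mg/L.
Travel time t = 17·1000 / 0.84 = 20240 s = 5.622 h.
1.6%/h lost → k = −ln(1 − 0.016) = 0.01613 h⁻¹.
Applying C = C₀e^(−kt): 102.4 × 0.9133 = 93.51 mg/L.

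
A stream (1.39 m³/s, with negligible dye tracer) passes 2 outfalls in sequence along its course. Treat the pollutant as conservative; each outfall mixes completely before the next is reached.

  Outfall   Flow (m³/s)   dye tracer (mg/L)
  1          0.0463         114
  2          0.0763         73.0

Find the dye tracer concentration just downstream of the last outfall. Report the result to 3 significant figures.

7.17 mg/L

Below outfall 1: Q → 1.436 m³/s, C = (1.390·0 + 0.04630·114.0)/1.436 = 3.675 mg/L.
Below outfall 2: Q → 1.513 m³/s, C = (1.436·3.675 + 0.07630·73.00)/1.513 = 7.172 mg/L.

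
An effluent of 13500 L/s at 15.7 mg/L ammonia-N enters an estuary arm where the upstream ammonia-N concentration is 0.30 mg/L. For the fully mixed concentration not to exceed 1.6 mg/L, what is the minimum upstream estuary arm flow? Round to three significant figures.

146000 L/s

Set C_mix = 1.6: (Q·0.3000 + 13500·15.70) / (Q + 13500) = 1.6
→ Q = 13500·(15.70 − 1.6)/(1.6 − 0.3000) = 146400 L/s.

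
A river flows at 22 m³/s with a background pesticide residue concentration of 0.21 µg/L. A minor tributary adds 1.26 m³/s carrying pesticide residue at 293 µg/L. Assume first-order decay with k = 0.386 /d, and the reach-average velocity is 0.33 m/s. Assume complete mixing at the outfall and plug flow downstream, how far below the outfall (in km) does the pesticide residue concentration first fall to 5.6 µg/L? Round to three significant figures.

77.9 km

Mass balance: C = (22.00·0.2100 + 1.260·293.0) / 23.26 = 373.8/23.26 = 16.07 µg/L.
Set 16.07·exp(−k·t) = 5.6 → t = ln(16.07/5.6)/k = 236000 s = 65.55 h.
Distance = v·t = 0.33·236000 = 77870 m = 77.87 km.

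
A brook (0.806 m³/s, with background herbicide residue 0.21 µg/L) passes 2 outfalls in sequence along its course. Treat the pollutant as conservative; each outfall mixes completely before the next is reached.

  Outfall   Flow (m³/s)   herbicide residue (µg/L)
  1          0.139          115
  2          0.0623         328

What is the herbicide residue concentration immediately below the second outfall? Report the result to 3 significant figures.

36.3 µg/L

After outfall 1: Q = 0.8060 + 0.1390 = 0.9450 m³/s; C = (0.8060·0.2100 + 0.1390·115.0)/0.9450 = 17.09 µg/L.
After outfall 2: Q = 0.9450 + 0.06230 = 1.007 m³/s; C = (0.9450·17.09 + 0.06230·328.0)/1.007 = 36.32 µg/L.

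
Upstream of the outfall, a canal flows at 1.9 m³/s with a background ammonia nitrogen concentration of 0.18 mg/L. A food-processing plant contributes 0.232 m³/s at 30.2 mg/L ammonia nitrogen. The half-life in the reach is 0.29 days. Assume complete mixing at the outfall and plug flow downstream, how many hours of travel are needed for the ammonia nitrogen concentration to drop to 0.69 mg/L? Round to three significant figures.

After mixing, C = (1.900·0.1800 + 0.2320·30.20) / 2.132 = 7.348/2.132 = 3.447 mg/L.
Half-life 0.29 d → k = ln 2 / 0.29 = 2.390 d⁻¹.
3.447·exp(−k·t) = 0.69 → t = ln(3.447/0.69)/k = 58140 s = 16.15 h.

16.2 h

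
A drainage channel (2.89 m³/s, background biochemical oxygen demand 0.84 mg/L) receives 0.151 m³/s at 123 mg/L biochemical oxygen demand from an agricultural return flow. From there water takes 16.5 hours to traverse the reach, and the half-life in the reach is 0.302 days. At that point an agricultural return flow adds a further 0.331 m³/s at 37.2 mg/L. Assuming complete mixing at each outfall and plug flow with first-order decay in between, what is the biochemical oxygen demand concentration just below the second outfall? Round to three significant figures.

4.94 mg/L

Conservation of mass: C = (2.890·0.8400 + 0.1510·123.0) / 3.041 = 21.00/3.041 = 6.906 mg/L; combined flow 3.041 m³/s.
Half-life 0.302 d → k = ln 2 / 0.302 = 2.295 d⁻¹.
First-order decay: C = 6.906·exp(−k·t) = 6.906·0.2064 = 1.425 mg/L.
At the second outfall, C = (3.041·1.425 + 0.3310·37.20) / (3.041 + 0.3310) = 4.937 mg/L.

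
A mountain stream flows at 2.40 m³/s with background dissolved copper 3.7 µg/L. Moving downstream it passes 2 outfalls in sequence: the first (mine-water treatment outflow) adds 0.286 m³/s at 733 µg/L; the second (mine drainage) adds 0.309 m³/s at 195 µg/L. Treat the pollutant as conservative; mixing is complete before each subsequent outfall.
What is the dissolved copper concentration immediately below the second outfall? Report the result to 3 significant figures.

93.1 µg/L

Outfall 1: combined Q = 2.686 m³/s; C = (2.400·3.700 + 0.2860·733.0)/2.686 = 81.35 µg/L.
Outfall 2: combined Q = 2.995 m³/s; C = (2.686·81.35 + 0.3090·195.0)/2.995 = 93.08 µg/L.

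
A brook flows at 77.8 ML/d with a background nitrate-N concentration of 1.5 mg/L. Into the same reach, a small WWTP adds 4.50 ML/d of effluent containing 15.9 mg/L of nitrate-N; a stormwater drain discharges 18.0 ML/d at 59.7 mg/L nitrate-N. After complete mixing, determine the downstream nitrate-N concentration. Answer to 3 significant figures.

12.6 mg/L

After mixing, C = (77.80·1.500 + 4.500·15.90 + 18.00·59.70) / 100.3 = 1263/100.3 = 12.59 mg/L.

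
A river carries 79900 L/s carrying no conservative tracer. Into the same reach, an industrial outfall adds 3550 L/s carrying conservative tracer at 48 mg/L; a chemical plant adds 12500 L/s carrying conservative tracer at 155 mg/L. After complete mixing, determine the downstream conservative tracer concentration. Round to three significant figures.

Conservation of mass: C = (79900·0 + 3550·48.00 + 12500·155.0) / 95950 = 2108000/95950 = 21.97 mg/L.

22.0 mg/L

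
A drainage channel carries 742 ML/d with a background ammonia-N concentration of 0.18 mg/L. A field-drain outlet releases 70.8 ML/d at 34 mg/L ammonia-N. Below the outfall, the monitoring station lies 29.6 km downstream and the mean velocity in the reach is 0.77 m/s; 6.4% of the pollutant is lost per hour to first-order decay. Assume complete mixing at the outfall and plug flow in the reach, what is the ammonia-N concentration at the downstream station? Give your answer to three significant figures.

Mass balance: C = (742.0·0.1800 + 70.80·34.00) / 812.8 = 2541/812.8 = 3.126 mg/L.
Travel time t = 29.6·1000 / 0.77 = 38440 s = 10.68 h.
6.4%/h lost → k = −ln(1 − 0.064) = 0.06614 h⁻¹.
After decay, C = 3.126 × e^(−kt) = 3.126 × 0.4935 = 1.543 mg/L.

1.54 mg/L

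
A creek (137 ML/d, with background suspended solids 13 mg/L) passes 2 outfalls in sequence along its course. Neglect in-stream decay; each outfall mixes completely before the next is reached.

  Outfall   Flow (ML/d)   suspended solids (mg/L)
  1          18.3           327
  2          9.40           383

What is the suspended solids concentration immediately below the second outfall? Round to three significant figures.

After outfall 1: Q = 137.0 + 18.30 = 155.3 ML/d; C = (137.0·13.00 + 18.30·327.0)/155.3 = 50.00 mg/L.
After outfall 2: Q = 155.3 + 9.400 = 164.7 ML/d; C = (155.3·50.00 + 9.400·383.0)/164.7 = 69.01 mg/L.

69.0 mg/L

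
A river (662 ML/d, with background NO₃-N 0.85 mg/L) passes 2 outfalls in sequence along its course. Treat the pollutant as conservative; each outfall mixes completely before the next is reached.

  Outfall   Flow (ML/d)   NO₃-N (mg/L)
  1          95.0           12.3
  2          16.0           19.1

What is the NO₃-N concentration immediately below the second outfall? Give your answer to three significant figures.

2.63 mg/L

After outfall 1: Q = 662.0 + 95.00 = 757.0 ML/d; C = (662.0·0.8500 + 95.00·12.30)/757.0 = 2.287 mg/L.
After outfall 2: Q = 757.0 + 16.00 = 773.0 ML/d; C = (757.0·2.287 + 16.00·19.10)/773.0 = 2.635 mg/L.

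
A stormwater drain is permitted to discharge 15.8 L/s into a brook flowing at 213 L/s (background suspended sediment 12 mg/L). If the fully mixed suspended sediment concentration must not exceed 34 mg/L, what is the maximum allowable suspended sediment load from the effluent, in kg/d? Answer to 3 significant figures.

451 kg/d

Mass balance at the limit: 213.0·12.00 + 15.80·Cₑ = 228.8·34 → Cₑ = 330.6 mg/L.
15.80 L/s = 0.01580 m³/s. Load = 0.01580 m³/s × 330.6 g/m³ × 86 400 s/d = 451.3 kg/d.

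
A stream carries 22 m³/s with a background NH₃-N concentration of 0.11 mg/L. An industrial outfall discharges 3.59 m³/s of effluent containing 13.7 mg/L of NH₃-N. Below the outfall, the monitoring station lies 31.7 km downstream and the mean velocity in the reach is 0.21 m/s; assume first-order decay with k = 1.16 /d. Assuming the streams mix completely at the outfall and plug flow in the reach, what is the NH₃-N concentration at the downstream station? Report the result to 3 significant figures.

0.266 mg/L

After mixing, C = (22.00·0.1100 + 3.590·13.70) / 25.59 = 51.60/25.59 = 2.017 mg/L.
Travel time t = 31.7·1000 / 0.21 = 151000 s = 41.93 h.
First-order decay: C = 2.017·exp(−k·t) = 2.017·0.1318 = 0.2657 mg/L.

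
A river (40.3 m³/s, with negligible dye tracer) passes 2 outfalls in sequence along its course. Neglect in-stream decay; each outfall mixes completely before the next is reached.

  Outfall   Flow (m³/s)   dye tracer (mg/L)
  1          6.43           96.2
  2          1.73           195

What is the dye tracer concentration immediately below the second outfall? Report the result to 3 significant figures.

Below outfall 1: Q → 46.73 m³/s, C = (40.30·0 + 6.430·96.20)/46.73 = 13.24 mg/L.
Below outfall 2: Q → 48.46 m³/s, C = (46.73·13.24 + 1.730·195.0)/48.46 = 19.73 mg/L.

19.7 mg/L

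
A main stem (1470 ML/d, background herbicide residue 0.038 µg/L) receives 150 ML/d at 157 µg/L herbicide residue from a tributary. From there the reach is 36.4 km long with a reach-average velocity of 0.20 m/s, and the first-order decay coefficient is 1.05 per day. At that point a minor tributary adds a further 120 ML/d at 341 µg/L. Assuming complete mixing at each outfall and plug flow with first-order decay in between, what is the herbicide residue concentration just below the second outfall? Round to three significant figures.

After mixing, C = (1470·0.03800 + 150.0·157.0) / 1620 = 23610/1620 = 14.57 µg/L; combined flow 1620 ML/d.
Travel time t = 36.4·1000 / 0.20 = 182000 s = 50.56 h.
First-order decay: C = 14.57·exp(−k·t) = 14.57·0.1095 = 1.596 µg/L.
Second outfall: C = (1620·1.596 + 120.0·341.0)/1740 = 25.00 µg/L.

25.0 µg/L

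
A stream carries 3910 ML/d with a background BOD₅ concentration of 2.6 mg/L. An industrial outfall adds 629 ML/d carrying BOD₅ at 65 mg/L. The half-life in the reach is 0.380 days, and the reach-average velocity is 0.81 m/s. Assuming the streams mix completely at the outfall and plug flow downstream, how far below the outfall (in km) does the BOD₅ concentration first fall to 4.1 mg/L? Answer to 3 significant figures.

Mixed concentration C = ΣQC/ΣQ = (3910·2.600 + 629.0·65.00) / 4539 = 51050/4539 = 11.25 mg/L.
Half-life 0.380 d → k = ln 2 / 0.380 = 1.824 d⁻¹.
Set 11.25·exp(−k·t) = 4.1 → t = ln(11.25/4.1)/k = 47800 s = 13.28 h.
Distance = v·t = 0.81·47800 = 38720 m = 38.72 km.

38.7 km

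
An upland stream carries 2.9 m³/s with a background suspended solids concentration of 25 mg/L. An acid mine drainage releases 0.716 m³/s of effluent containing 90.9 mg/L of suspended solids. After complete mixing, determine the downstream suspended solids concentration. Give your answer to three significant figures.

Flow-weighted average: C = (2.900·25.00 + 0.7160·90.90) / 3.616 = 137.6/3.616 = 38.05 mg/L.

38.0 mg/L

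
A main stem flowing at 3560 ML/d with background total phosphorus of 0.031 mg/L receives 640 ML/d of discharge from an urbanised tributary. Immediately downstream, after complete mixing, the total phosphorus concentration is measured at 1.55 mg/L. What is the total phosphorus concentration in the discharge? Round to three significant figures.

10.0 mg/L

Mass balance: 3560·0.03100 + 640.0·Cₑ = 4200·1.550
→ Cₑ = (4200·1.550 − 3560·0.03100) / 640.0 = 9.999 mg/L.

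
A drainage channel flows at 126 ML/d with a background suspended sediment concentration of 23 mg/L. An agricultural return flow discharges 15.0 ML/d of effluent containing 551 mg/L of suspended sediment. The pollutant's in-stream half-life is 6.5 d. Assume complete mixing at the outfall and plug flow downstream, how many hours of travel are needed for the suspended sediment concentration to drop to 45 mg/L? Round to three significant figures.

127 h

Mass balance: C = (126.0·23.00 + 15.00·551.0) / 141.0 = 11160/141.0 = 79.17 mg/L.
Half-life 6.5 d → k = ln 2 / 6.5 = 0.1066 d⁻¹.
79.17·exp(−k·t) = 45 → t = ln(79.17/45)/k = 457700 s = 127.1 h.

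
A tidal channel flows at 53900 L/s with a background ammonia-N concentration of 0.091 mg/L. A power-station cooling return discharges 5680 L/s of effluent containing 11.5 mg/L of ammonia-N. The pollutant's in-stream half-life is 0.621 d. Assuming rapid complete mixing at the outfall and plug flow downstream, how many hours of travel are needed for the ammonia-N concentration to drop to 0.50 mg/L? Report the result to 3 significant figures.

Mixed concentration C = ΣQC/ΣQ = (53900·0.09100 + 5680·11.50) / 59580 = 70220/59580 = 1.179 mg/L.
Half-life 0.621 d → k = ln 2 / 0.621 = 1.116 d⁻¹.
1.179·exp(−k·t) = 0.50 → t = ln(1.179/0.50)/k = 66380 s = 18.44 h.

18.4 h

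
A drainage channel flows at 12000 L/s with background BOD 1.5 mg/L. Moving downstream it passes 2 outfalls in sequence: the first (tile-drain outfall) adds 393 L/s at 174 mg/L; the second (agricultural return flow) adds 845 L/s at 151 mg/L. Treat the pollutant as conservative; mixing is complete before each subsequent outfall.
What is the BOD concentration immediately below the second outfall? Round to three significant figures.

Outfall 1: combined Q = 12390 L/s; C = (12000·1.500 + 393.0·174.0)/12390 = 6.970 mg/L.
Outfall 2: combined Q = 13240 L/s; C = (12390·6.970 + 845.0·151.0)/13240 = 16.16 mg/L.

16.2 mg/L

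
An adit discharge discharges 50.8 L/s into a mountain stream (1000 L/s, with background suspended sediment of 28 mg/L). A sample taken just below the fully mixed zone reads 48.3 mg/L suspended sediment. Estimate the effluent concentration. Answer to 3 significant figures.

Mass balance: 1000·28.00 + 50.80·Cₑ = 1051·48.30
→ Cₑ = (1051·48.30 − 1000·28.00) / 50.80 = 447.9 mg/L.

448 mg/L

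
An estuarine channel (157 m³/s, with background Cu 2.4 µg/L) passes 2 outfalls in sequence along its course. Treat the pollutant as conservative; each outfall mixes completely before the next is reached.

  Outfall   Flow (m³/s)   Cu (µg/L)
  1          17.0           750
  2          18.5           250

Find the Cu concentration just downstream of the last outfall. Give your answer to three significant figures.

Outfall 1: combined Q = 174.0 m³/s; C = (157.0·2.400 + 17.00·750.0)/174.0 = 75.44 µg/L.
Outfall 2: combined Q = 192.5 m³/s; C = (174.0·75.44 + 18.50·250.0)/192.5 = 92.22 µg/L.

92.2 µg/L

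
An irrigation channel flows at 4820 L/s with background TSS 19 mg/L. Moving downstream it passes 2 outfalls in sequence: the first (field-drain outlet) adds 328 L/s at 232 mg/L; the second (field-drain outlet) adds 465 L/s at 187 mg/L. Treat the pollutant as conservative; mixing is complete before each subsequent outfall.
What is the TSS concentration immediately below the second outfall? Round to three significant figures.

After outfall 1: Q = 4820 + 328.0 = 5148 L/s; C = (4820·19.00 + 328.0·232.0)/5148 = 32.57 mg/L.
After outfall 2: Q = 5148 + 465.0 = 5613 L/s; C = (5148·32.57 + 465.0·187.0)/5613 = 45.36 mg/L.

45.4 mg/L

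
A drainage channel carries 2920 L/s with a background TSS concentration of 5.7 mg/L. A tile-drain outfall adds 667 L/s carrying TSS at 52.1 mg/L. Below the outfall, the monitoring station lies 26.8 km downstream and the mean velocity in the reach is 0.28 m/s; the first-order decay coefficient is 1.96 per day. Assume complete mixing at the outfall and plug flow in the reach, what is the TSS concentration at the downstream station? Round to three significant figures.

Flow-weighted average: C = (2920·5.700 + 667.0·52.10) / 3587 = 51390/3587 = 14.33 mg/L.
Travel time t = 26.8·1000 / 0.28 = 95710 s = 26.59 h.
Decay over the reach: 14.33·exp(−kt) = 14.33·0.1140 = 1.634 mg/L.

1.63 mg/L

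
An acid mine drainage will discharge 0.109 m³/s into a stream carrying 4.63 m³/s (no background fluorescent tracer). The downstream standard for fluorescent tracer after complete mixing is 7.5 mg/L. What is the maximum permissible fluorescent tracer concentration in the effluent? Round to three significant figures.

At the limit, (Qr·Cr + Qe·Cₑ)/(Qr + Qe) = 7.5:
Cₑ = (4.739·7.5 − 4.630·0) / 0.1090 = 326.1 mg/L.

326 mg/L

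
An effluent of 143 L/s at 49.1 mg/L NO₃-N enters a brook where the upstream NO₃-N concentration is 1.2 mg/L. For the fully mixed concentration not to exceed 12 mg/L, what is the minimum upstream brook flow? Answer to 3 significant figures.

491 L/s

Set C_mix = 12: (Q·1.200 + 143.0·49.10) / (Q + 143.0) = 12
→ Q = 143.0·(49.10 − 12)/(12 − 1.200) = 491.2 L/s.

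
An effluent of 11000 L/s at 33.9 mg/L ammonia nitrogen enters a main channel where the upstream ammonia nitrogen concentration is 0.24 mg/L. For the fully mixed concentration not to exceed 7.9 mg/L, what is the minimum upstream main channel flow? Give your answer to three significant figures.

Set C_mix = 7.9: (Q·0.2400 + 11000·33.90) / (Q + 11000) = 7.9
→ Q = 11000·(33.90 − 7.9)/(7.9 − 0.2400) = 37340 L/s.

37300 L/s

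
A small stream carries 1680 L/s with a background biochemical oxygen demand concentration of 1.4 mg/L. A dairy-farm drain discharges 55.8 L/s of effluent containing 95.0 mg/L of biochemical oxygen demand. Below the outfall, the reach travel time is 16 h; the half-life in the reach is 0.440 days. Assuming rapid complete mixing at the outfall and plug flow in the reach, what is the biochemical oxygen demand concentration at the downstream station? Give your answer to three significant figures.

After mixing, C = (1680·1.400 + 55.80·95.00) / 1736 = 7653/1736 = 4.409 mg/L.
Half-life 0.440 d → k = ln 2 / 0.440 = 1.575 d⁻¹.
Applying C = C₀e^(−kt): 4.409 × 0.3499 = 1.543 mg/L.

1.54 mg/L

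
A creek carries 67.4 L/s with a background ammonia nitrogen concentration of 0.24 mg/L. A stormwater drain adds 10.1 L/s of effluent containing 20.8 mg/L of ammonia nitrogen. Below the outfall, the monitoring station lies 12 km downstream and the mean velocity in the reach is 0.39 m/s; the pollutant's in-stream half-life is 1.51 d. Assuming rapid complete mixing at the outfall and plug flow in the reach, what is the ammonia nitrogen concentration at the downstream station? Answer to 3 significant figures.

Mixed concentration C = ΣQC/ΣQ = (67.40·0.2400 + 10.10·20.80) / 77.50 = 226.3/77.50 = 2.919 mg/L.
Travel time t = 12·1000 / 0.39 = 30770 s = 8.547 h.
Half-life 1.51 d → k = ln 2 / 1.51 = 0.4590 d⁻¹.
Decay over the reach: 2.919·exp(−kt) = 2.919·0.8492 = 2.479 mg/L.

2.48 mg/L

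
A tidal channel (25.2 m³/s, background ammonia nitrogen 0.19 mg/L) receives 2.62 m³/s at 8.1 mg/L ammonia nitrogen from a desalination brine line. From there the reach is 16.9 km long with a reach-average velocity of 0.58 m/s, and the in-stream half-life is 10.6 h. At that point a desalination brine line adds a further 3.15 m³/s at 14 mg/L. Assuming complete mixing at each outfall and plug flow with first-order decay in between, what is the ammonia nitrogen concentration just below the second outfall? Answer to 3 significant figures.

Mixed concentration C = ΣQC/ΣQ = (25.20·0.1900 + 2.620·8.100) / 27.82 = 26.01/27.82 = 0.9349 mg/L; combined flow 27.82 m³/s.
Travel time t = 16.9·1000 / 0.58 = 29140 s = 8.094 h.
Half-life 10.6 h → k = ln 2 / 10.6 = 0.06539 h⁻¹ = 1.569 d⁻¹.
First-order decay: C = 0.9349·exp(−k·t) = 0.9349·0.5890 = 0.5507 mg/L.
At the second outfall, C = (27.82·0.5507 + 3.150·14.00) / (27.82 + 3.150) = 1.919 mg/L.

1.92 mg/L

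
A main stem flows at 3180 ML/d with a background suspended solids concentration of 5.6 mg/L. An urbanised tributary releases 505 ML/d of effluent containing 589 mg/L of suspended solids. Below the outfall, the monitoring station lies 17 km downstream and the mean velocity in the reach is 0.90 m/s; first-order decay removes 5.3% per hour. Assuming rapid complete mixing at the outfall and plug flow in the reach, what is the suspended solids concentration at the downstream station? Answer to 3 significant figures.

Mixed concentration C = ΣQC/ΣQ = (3180·5.600 + 505.0·589.0) / 3685 = 315300/3685 = 85.55 mg/L.
Travel time t = 17·1000 / 0.90 = 18890 s = 5.247 h.
5.3%/h lost → k = −ln(1 − 0.053) = 0.05446 h⁻¹.
First-order decay: C = 85.55·exp(−k·t) = 85.55·0.7515 = 64.29 mg/L.

64.3 mg/L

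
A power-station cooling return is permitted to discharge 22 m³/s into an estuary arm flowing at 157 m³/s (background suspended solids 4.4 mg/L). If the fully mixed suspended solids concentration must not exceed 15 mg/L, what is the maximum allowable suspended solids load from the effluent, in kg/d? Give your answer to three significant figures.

172000 kg/d

Mass balance at the limit: 157.0·4.400 + 22.00·Cₑ = 179.0·15 → Cₑ = 90.65 mg/L.
Load = 22.00 m³/s × 90.65 g/m³ × 86 400 s/d = 172300 kg/d.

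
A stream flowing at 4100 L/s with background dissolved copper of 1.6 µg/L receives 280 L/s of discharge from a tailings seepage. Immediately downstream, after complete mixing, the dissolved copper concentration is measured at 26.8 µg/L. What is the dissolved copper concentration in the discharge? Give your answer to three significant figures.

396 µg/L

Mass balance: 4100·1.600 + 280.0·Cₑ = 4380·26.80
→ Cₑ = (4380·26.80 − 4100·1.600) / 280.0 = 395.8 µg/L.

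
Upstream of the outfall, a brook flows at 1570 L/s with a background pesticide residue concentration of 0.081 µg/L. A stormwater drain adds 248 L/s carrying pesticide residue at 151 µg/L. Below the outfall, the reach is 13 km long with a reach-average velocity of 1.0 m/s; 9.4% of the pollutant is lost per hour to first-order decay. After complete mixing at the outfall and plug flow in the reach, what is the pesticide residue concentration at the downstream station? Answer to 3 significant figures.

14.5 µg/L

Mass balance: C = (1570·0.08100 + 248.0·151.0) / 1818 = 37580/1818 = 20.67 µg/L.
Travel time t = 13·1000 / 1.0 = 13000 s = 3.611 h.
9.4%/h lost → k = −ln(1 − 0.094) = 0.09872 h⁻¹.
After decay, C = 20.67 × e^(−kt) = 20.67 × 0.7001 = 14.47 µg/L.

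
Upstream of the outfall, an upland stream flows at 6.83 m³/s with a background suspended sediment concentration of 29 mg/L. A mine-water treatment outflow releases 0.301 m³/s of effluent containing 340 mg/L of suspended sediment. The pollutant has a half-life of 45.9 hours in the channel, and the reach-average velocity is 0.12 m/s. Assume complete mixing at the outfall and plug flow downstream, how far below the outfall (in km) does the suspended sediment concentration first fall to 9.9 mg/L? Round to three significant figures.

Conservation of mass: C = (6.830·29.00 + 0.3010·340.0) / 7.131 = 300.4/7.131 = 42.13 mg/L.
Half-life 45.9 h → k = ln 2 / 45.9 = 0.01510 h⁻¹ = 0.3624 d⁻¹.
Set 42.13·exp(−k·t) = 9.9 → t = ln(42.13/9.9)/k = 345200 s = 95.90 h.
Distance = v·t = 0.12·345200 = 41430 m = 41.43 km.

41.4 km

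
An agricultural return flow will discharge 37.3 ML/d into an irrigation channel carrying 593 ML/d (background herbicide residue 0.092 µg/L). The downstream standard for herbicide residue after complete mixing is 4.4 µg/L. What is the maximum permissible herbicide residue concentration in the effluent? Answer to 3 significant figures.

At the limit, (Qr·Cr + Qe·Cₑ)/(Qr + Qe) = 4.4:
Cₑ = (630.3·4.4 − 593.0·0.09200) / 37.30 = 72.89 µg/L.

72.9 µg/L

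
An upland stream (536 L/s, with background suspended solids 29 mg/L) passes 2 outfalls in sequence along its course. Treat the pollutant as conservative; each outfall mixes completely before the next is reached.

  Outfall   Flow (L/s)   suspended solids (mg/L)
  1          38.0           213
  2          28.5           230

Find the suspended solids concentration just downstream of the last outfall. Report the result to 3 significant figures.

After outfall 1: Q = 536.0 + 38.00 = 574.0 L/s; C = (536.0·29.00 + 38.00·213.0)/574.0 = 41.18 mg/L.
After outfall 2: Q = 574.0 + 28.50 = 602.5 L/s; C = (574.0·41.18 + 28.50·230.0)/602.5 = 50.11 mg/L.

50.1 mg/L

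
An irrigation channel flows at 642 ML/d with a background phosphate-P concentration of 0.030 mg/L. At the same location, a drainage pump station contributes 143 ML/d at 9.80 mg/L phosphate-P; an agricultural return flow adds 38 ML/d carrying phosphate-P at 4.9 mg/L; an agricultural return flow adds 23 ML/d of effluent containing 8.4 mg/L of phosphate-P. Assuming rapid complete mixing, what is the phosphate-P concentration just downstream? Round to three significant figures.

2.13 mg/L

Mixed concentration C = ΣQC/ΣQ = (642.0·0.03000 + 143.0·9.800 + 38.00·4.900 + 23.00·8.400) / 846.0 = 1800/846.0 = 2.128 mg/L.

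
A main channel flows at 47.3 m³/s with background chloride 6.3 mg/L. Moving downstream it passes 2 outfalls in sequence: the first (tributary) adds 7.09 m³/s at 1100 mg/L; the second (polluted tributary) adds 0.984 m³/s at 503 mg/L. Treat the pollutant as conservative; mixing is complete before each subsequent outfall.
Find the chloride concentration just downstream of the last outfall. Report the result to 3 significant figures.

155 mg/L

Outfall 1: combined Q = 54.39 m³/s; C = (47.30·6.300 + 7.090·1100)/54.39 = 148.9 mg/L.
Outfall 2: combined Q = 55.37 m³/s; C = (54.39·148.9 + 0.9840·503.0)/55.37 = 155.2 mg/L.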